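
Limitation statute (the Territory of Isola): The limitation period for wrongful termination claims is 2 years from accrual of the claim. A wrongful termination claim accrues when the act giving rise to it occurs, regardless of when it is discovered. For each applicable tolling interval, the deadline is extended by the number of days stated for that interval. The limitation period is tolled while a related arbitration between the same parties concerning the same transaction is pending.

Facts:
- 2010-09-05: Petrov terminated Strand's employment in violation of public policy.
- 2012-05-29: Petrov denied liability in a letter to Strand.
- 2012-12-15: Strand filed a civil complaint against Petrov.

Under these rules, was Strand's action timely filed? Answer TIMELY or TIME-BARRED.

The claim accrued on 2010-09-05, the date of the act.
2 years from 2010-09-05 is 2012-09-05.
The other events in the timeline have no effect on the limitation period under the stated rules.
The 2012-12-15 filing falls after the 2012-09-05 deadline; the claim is time-barred.

TIME-BARRED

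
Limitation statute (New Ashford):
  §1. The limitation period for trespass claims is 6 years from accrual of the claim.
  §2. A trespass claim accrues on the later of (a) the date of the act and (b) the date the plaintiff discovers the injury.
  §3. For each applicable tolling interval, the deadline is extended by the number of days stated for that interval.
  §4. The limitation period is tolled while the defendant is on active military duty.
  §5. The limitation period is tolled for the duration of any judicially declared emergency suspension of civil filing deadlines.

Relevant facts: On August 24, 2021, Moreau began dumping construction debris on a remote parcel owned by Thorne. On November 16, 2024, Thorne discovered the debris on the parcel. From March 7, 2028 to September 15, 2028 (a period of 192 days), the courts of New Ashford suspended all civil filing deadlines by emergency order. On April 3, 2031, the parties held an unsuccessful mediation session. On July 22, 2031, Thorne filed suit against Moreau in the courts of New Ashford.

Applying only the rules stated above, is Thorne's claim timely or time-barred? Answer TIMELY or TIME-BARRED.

The claim accrued on November 16, 2024 — the later of the August 24, 2021 act and the November 16, 2024 discovery.
Adding the 6 years base period to November 16, 2024 gives a deadline of November 16, 2030, before any tolling.
The period was tolled for 192 days by the emergency suspension of filing deadlines (March 7, 2028 to September 15, 2028), pushing the deadline to May 27, 2031.
None of the other events listed affects the running of the period under the stated rules.
Filing on July 22, 2031 missed the May 27, 2031 deadline — the action is time-barred.

TIME-BARRED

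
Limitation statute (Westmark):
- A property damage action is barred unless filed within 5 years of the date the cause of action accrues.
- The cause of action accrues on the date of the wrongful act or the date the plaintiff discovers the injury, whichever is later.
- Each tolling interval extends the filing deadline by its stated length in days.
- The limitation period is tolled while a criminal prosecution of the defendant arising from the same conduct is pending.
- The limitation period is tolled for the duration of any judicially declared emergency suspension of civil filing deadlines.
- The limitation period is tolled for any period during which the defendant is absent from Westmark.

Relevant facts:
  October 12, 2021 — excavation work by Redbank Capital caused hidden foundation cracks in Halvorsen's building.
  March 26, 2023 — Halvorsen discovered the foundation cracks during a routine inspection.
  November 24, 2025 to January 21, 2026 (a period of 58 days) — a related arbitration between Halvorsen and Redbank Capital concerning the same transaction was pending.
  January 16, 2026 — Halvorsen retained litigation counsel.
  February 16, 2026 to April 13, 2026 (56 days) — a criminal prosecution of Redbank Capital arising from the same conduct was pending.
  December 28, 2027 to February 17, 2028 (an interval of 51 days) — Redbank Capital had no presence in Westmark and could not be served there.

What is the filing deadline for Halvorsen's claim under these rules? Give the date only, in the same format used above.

July 11, 2028

Because discovery on March 26, 2023 post-dates the October 12, 2021 act, accrual under the later-of rule falls on March 26, 2023.
The untolled deadline — 5 years after March 26, 2023 — is March 26, 2028.
The pending criminal prosecution from February 16, 2026 to April 13, 2026 tolled the period for 56 days, extending the deadline to May 21, 2028.
Because the defendant's absence from the jurisdiction ran from December 28, 2027 to February 17, 2028, the deadline is extended by 51 days to July 11, 2028.
No stated provision tolls the period for a pending arbitration, so the interval from November 24, 2025 to January 21, 2026 has no effect on the deadline.
The other events in the timeline have no effect on the limitation period under the stated rules.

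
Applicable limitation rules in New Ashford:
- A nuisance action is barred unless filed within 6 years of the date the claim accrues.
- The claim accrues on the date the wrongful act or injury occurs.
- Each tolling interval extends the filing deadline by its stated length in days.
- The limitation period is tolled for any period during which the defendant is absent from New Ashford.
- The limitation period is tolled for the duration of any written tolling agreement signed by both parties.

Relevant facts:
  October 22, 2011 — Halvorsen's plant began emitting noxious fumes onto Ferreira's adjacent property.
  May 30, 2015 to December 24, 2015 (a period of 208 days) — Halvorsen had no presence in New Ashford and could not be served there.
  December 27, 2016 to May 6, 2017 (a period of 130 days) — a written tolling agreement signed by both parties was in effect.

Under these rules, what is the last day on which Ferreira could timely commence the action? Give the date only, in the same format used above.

The limitation period began to run on October 22, 2011.
The untolled deadline — 6 years after October 22, 2011 — is October 22, 2017.
Because the defendant's absence from the jurisdiction ran from May 30, 2015 to December 24, 2015, the deadline is extended by 208 days to May 18, 2018.
Because the written tolling agreement ran from December 27, 2016 to May 6, 2017, the deadline is extended by 130 days to September 25, 2018.

September 25, 2018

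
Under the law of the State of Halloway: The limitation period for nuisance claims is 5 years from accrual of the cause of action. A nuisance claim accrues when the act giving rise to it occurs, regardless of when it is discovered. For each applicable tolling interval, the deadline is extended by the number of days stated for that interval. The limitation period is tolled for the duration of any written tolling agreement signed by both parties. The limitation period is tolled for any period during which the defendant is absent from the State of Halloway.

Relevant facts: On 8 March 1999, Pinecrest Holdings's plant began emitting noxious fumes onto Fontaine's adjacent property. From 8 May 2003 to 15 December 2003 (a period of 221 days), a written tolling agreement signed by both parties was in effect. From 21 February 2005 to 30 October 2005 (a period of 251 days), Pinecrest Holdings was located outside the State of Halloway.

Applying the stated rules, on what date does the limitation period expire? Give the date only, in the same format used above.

15 October 2004

The claim accrued on 8 March 1999, when the wrongful act occurred.
Adding the 5 years base period to 8 March 1999 gives a deadline of 8 March 2004, before any tolling.
Because the written tolling agreement ran from 8 May 2003 to 15 December 2003, the deadline is extended by 221 days to 15 October 2004.
By the time the defendant's absence from the jurisdiction began on 21 February 2005, the limitation period had already expired on 15 October 2004; that interval cannot revive it.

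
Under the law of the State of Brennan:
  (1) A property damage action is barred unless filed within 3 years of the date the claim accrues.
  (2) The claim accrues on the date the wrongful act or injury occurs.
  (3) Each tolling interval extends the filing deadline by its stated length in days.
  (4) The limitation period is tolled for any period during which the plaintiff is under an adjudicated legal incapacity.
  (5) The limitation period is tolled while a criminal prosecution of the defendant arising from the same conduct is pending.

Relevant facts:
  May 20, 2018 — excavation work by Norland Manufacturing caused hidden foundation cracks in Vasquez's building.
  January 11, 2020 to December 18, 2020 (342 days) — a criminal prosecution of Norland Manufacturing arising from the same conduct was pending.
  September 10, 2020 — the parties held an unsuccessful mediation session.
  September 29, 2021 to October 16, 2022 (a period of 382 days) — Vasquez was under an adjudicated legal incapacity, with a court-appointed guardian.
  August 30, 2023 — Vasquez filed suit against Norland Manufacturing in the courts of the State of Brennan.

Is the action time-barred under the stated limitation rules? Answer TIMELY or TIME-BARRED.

The limitation period began to run on May 20, 2018.
Adding the 3 years base period to May 20, 2018 gives a deadline of May 20, 2021, before any tolling.
The period was tolled for 342 days by the pending criminal prosecution (January 11, 2020 to December 18, 2020), pushing the deadline to April 27, 2022.
The period was tolled for 382 days by the plaintiff's legal incapacity (September 29, 2021 to October 16, 2022), pushing the deadline to May 14, 2023.
Nothing else in the chronology tolls or restarts the period.
The August 30, 2023 filing falls after the May 14, 2023 deadline; the claim is time-barred.

TIME-BARRED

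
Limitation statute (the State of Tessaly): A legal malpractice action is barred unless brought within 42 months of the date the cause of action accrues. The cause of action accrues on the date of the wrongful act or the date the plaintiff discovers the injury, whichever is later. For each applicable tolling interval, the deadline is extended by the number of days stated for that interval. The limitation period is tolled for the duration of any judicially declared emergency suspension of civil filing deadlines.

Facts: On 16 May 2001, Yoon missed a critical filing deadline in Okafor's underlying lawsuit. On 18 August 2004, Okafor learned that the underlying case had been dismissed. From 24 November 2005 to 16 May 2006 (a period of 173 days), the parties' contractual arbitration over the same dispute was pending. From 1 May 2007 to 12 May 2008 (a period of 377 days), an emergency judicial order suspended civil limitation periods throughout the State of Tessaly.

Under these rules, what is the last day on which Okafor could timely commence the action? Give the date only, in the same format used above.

1 March 2009

Taking the later of the act (16 May 2001) and discovery (18 August 2004), the claim accrued on 18 August 2004.
The untolled deadline — 42 months after 18 August 2004 — is 18 February 2008.
Because the emergency suspension of filing deadlines ran from 1 May 2007 to 12 May 2008, the deadline is extended by 377 days to 1 March 2009.
Although a pending arbitration ran from 24 November 2005 to 16 May 2006, the stated rules do not make that a tolling event, so it is disregarded.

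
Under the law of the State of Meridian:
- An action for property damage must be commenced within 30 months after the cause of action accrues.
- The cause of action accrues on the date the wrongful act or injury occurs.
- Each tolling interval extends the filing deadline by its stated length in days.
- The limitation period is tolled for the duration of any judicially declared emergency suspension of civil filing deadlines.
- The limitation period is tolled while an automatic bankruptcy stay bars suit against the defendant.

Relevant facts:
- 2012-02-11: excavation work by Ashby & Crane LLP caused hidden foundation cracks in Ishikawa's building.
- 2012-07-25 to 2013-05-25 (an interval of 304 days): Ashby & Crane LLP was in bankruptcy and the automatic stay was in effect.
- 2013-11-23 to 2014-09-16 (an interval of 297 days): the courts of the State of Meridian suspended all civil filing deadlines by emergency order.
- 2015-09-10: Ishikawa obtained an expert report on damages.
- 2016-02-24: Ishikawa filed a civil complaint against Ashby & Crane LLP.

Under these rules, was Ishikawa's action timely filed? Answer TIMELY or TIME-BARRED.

TIMELY

The cause of action accrued on 2012-02-11, the date of the act.
Adding the 30 months base period to 2012-02-11 gives a deadline of 2014-08-11, before any tolling.
The automatic bankruptcy stay from 2012-07-25 to 2013-05-25 tolled the period for 304 days, extending the deadline to 2015-06-11.
Because the emergency suspension of filing deadlines ran from 2013-11-23 to 2014-09-16, the deadline is extended by 297 days to 2016-04-03.
Nothing else in the chronology tolls or restarts the period.
Filing on 2016-02-24 beat the 2016-04-03 deadline — the action is timely.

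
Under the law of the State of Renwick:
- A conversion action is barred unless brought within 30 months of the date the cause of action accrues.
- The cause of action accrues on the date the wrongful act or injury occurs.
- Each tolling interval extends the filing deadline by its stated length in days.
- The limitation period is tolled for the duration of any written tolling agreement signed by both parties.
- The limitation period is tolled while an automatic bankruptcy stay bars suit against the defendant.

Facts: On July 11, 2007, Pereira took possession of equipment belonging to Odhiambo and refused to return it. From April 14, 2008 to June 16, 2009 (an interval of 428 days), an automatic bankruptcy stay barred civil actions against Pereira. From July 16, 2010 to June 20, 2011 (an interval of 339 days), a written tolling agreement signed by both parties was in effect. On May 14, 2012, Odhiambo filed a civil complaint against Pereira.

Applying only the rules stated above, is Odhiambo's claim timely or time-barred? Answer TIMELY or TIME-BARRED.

The cause of action accrued on July 11, 2007, the date of the act.
30 months from July 11, 2007 is January 11, 2010.
The period was tolled for 428 days by the automatic bankruptcy stay (April 14, 2008 to June 16, 2009), pushing the deadline to March 15, 2011.
Because the written tolling agreement ran from July 16, 2010 to June 20, 2011, the deadline is extended by 339 days to February 17, 2012.
The May 14, 2012 filing falls after the February 17, 2012 deadline; the claim is time-barred.

TIME-BARRED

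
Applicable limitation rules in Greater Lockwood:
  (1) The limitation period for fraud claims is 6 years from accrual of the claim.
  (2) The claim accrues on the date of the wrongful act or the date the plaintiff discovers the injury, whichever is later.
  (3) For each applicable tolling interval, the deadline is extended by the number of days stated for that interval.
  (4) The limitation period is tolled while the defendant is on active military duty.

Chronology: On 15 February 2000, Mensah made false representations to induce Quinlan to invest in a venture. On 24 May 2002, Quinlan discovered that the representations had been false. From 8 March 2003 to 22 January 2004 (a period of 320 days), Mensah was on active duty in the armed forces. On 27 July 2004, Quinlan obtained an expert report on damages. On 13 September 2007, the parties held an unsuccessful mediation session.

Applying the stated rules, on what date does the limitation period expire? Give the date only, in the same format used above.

The claim accrued on 24 May 2002 — the later of the 15 February 2000 act and the 24 May 2002 discovery.
The untolled deadline — 6 years after 24 May 2002 — is 24 May 2008.
The period was tolled for 320 days by the defendant's active military service (8 March 2003 to 22 January 2004), pushing the deadline to 9 April 2009.
None of the other events listed affects the running of the period under the stated rules.

9 April 2009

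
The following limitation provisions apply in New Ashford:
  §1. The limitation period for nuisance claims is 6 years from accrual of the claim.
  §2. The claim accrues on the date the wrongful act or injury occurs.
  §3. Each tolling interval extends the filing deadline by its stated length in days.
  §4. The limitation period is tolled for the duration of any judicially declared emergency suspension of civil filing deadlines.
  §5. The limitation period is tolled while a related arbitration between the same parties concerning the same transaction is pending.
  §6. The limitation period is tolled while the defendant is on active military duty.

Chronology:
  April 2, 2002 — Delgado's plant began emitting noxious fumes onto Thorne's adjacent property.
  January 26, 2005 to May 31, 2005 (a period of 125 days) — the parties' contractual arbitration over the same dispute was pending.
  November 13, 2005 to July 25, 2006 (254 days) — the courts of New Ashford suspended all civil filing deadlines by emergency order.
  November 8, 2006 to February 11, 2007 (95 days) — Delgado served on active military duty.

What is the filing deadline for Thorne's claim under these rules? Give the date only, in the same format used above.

July 20, 2009

The claim accrued on April 2, 2002, when the wrongful act occurred.
Adding the 6 years base period to April 2, 2002 gives a deadline of April 2, 2008, before any tolling.
Because the pending related arbitration ran from January 26, 2005 to May 31, 2005, the deadline is extended by 125 days to August 5, 2008.
The period was tolled for 254 days by the emergency suspension of filing deadlines (November 13, 2005 to July 25, 2006), pushing the deadline to April 16, 2009.
Because the defendant's active military service ran from November 8, 2006 to February 11, 2007, the deadline is extended by 95 days to July 20, 2009.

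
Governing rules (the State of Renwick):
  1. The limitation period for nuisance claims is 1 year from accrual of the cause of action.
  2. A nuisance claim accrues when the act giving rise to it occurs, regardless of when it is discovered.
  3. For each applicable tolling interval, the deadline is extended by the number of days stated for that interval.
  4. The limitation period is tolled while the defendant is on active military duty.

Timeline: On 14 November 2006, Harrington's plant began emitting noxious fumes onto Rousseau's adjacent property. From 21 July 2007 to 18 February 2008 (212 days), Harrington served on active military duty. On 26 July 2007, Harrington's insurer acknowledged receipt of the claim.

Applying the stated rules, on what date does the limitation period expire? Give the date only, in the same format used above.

The cause of action accrued on 14 November 2006, the date of the act.
1 year from 14 November 2006 is 14 November 2007.
The defendant's active military service from 21 July 2007 to 18 February 2008 tolled the period for 212 days, extending the deadline to 13 June 2008.
None of the other events listed affects the running of the period under the stated rules.

13 June 2008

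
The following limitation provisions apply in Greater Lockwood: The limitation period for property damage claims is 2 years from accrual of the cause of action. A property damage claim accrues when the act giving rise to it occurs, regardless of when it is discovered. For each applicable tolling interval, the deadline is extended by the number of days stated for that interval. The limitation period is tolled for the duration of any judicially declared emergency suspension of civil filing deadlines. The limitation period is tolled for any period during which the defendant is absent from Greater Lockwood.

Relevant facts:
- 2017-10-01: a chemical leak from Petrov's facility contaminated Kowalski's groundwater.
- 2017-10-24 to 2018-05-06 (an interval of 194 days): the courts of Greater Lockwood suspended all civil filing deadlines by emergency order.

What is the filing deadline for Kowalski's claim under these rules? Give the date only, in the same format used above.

The claim accrued on 2017-10-01, when the wrongful act occurred.
Adding the 2 years base period to 2017-10-01 gives a deadline of 2019-10-01, before any tolling.
The emergency suspension of filing deadlines from 2017-10-24 to 2018-05-06 tolled the period for 194 days, extending the deadline to 2020-04-12.

2020-04-12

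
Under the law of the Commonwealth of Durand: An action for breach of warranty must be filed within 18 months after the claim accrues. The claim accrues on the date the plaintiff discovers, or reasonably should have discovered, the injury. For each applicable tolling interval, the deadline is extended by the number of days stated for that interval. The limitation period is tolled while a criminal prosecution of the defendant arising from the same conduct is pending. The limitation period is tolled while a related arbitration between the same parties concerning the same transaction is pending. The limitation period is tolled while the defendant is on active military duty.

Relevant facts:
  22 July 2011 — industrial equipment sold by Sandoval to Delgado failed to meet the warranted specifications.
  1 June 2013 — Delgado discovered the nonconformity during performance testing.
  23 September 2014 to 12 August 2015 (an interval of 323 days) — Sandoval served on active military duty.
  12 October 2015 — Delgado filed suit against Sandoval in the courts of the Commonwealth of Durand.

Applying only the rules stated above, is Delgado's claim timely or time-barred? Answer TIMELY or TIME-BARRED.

Accrual is tied to discovery, so the period began on 1 June 2013 rather than on 22 July 2011 when the act occurred.
The untolled deadline — 18 months after 1 June 2013 — is 1 December 2014.
The defendant's active military service from 23 September 2014 to 12 August 2015 tolled the period for 323 days, extending the deadline to 20 October 2015.
The 12 October 2015 filing precedes the 20 October 2015 deadline; the claim is timely.

TIMELY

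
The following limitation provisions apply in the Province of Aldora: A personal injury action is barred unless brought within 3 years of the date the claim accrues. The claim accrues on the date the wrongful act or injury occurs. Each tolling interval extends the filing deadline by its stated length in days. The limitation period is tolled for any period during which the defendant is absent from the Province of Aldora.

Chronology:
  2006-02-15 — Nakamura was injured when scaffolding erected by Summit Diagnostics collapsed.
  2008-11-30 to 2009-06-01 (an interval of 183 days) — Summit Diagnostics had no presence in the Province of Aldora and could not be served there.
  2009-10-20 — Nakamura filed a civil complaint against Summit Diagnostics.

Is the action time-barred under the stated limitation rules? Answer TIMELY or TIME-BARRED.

The limitation period began to run on 2006-02-15.
The untolled deadline — 3 years after 2006-02-15 — is 2009-02-15.
Because the defendant's absence from the jurisdiction ran from 2008-11-30 to 2009-06-01, the deadline is extended by 183 days to 2009-08-17.
Nakamura filed on 2009-10-20, after the 2009-08-17 deadline, so the action is time-barred.

TIME-BARRED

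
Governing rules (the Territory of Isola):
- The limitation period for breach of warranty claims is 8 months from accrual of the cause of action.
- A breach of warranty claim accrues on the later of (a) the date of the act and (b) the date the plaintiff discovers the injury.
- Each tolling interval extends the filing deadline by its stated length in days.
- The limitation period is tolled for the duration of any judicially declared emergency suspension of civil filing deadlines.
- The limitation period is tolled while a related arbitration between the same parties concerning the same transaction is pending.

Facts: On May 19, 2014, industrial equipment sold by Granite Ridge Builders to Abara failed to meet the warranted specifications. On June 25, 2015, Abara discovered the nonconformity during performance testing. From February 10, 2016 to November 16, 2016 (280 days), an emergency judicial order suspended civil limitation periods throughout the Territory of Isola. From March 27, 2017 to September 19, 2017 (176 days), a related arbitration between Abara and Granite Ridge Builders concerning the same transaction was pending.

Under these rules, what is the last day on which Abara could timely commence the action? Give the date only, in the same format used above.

Taking the later of the act (May 19, 2014) and discovery (June 25, 2015), the claim accrued on June 25, 2015.
The untolled deadline — 8 months after June 25, 2015 — is February 25, 2016.
Because the emergency suspension of filing deadlines ran from February 10, 2016 to November 16, 2016, the deadline is extended by 280 days to December 1, 2016.
The pending related arbitration starting March 27, 2017 came too late — the period had run on December 1, 2016 — and so does not extend the deadline.

December 1, 2016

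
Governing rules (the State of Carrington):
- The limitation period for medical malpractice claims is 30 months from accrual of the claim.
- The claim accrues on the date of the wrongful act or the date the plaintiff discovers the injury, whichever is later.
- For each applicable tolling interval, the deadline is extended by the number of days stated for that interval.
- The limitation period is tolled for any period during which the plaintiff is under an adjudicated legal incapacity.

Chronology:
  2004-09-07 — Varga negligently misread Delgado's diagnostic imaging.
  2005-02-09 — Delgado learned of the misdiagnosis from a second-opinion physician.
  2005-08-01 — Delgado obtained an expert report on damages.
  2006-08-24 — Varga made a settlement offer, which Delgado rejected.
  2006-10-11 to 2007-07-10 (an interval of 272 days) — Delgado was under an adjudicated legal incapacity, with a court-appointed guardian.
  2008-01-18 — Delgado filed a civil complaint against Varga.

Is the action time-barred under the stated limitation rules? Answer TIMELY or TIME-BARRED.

TIMELY

Taking the later of the act (2004-09-07) and discovery (2005-02-09), the claim accrued on 2005-02-09.
The untolled deadline — 30 months after 2005-02-09 — is 2007-08-09.
The period was tolled for 272 days by the plaintiff's legal incapacity (2006-10-11 to 2007-07-10), pushing the deadline to 2008-05-07.
None of the other events listed affects the running of the period under the stated rules.
Delgado filed on 2008-01-18, before the 2008-05-07 deadline, so the action is timely.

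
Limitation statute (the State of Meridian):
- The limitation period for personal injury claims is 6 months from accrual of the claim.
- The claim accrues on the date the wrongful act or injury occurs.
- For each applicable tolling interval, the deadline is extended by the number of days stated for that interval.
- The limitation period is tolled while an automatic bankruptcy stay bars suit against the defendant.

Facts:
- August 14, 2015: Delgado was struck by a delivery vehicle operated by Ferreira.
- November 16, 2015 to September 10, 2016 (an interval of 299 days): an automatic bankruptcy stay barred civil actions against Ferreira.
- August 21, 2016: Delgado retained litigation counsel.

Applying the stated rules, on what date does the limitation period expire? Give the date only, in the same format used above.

The claim accrued on August 14, 2015, when the wrongful act occurred.
6 months from August 14, 2015 is February 14, 2016.
The automatic bankruptcy stay from November 16, 2015 to September 10, 2016 tolled the period for 299 days, extending the deadline to December 9, 2016.
Nothing else in the chronology tolls or restarts the period.

December 9, 2016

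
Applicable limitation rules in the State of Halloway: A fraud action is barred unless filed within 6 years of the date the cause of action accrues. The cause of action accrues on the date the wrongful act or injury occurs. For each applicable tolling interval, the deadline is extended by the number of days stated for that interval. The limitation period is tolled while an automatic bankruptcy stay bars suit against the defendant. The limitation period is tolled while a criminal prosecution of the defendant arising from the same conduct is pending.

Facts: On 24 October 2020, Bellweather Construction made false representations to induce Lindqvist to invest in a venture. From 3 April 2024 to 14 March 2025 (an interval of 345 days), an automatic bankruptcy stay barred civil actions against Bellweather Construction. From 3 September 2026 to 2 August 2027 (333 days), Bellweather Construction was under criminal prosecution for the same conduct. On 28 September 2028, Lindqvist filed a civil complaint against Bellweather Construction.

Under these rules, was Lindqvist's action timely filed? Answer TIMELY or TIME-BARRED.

TIME-BARRED

The limitation period began to run on 24 October 2020.
Adding the 6 years base period to 24 October 2020 gives a deadline of 24 October 2026, before any tolling.
Because the automatic bankruptcy stay ran from 3 April 2024 to 14 March 2025, the deadline is extended by 345 days to 4 October 2027.
The period was tolled for 333 days by the pending criminal prosecution (3 September 2026 to 2 August 2027), pushing the deadline to 1 September 2028.
Lindqvist filed on 28 September 2028, after the 1 September 2028 deadline, so the action is time-barred.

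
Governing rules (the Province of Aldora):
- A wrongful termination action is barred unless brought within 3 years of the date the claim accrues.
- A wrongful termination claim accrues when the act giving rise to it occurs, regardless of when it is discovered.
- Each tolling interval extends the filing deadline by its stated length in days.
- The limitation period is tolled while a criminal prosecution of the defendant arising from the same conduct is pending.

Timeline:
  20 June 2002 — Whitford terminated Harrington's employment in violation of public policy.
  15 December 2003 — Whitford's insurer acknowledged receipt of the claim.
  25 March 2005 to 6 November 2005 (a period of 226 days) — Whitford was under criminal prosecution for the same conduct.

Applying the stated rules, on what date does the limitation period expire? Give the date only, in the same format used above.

1 February 2006

The claim accrued on 20 June 2002, when the wrongful act occurred.
The untolled deadline — 3 years after 20 June 2002 — is 20 June 2005.
The period was tolled for 226 days by the pending criminal prosecution (25 March 2005 to 6 November 2005), pushing the deadline to 1 February 2006.
Nothing else in the chronology tolls or restarts the period.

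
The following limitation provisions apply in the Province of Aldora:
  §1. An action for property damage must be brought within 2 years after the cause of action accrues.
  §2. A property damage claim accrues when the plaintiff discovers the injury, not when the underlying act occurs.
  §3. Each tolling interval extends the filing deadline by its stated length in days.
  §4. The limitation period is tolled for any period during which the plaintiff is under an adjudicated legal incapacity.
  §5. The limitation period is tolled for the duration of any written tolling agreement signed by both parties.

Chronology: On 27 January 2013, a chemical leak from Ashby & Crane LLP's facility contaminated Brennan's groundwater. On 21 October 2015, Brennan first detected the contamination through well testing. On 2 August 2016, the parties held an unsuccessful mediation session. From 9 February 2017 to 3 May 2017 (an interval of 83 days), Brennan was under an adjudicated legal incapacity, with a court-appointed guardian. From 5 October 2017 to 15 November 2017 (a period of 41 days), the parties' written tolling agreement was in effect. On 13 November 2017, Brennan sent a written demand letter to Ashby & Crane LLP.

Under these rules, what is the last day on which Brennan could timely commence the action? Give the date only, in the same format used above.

Accrual is tied to discovery, so the period began on 21 October 2015 rather than on 27 January 2013 when the act occurred.
The untolled deadline — 2 years after 21 October 2015 — is 21 October 2017.
The period was tolled for 83 days by the plaintiff's legal incapacity (9 February 2017 to 3 May 2017), pushing the deadline to 12 January 2018.
The written tolling agreement from 5 October 2017 to 15 November 2017 tolled the period for 41 days, extending the deadline to 22 February 2018.
The other events in the timeline have no effect on the limitation period under the stated rules.

22 February 2018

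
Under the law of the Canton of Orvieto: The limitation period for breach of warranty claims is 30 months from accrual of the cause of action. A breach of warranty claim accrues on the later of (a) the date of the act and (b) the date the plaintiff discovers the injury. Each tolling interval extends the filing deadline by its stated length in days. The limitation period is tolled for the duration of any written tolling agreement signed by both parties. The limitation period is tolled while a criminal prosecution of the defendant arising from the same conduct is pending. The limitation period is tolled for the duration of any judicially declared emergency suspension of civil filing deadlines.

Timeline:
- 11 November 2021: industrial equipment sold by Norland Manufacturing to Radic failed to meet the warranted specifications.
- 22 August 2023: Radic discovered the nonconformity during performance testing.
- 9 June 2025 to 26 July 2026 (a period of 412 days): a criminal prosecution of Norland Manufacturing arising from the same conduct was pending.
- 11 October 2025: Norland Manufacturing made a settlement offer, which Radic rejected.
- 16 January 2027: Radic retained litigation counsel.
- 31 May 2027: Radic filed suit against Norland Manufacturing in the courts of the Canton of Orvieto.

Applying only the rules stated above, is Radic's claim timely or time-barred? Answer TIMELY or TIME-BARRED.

Because discovery on 22 August 2023 post-dates the 11 November 2021 act, accrual under the later-of rule falls on 22 August 2023.
Adding the 30 months base period to 22 August 2023 gives a deadline of 22 February 2026, before any tolling.
Because the pending criminal prosecution ran from 9 June 2025 to 26 July 2026, the deadline is extended by 412 days to 10 April 2027.
Nothing else in the chronology tolls or restarts the period.
Filing on 31 May 2027 missed the 10 April 2027 deadline — the action is time-barred.

TIME-BARRED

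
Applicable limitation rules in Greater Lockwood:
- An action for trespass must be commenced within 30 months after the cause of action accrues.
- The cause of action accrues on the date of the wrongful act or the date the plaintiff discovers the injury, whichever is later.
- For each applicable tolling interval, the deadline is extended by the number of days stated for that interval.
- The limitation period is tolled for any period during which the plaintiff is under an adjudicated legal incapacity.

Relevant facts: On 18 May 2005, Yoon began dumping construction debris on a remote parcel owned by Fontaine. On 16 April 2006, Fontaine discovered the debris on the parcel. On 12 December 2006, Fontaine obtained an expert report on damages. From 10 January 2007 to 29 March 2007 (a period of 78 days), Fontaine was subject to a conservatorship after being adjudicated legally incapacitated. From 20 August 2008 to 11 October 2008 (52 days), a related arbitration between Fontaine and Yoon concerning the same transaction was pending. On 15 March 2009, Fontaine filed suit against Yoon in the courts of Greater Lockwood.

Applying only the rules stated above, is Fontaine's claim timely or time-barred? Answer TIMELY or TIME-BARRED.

Because discovery on 16 April 2006 post-dates the 18 May 2005 act, accrual under the later-of rule falls on 16 April 2006.
Adding the 30 months base period to 16 April 2006 gives a deadline of 16 October 2008, before any tolling.
The period was tolled for 78 days by the plaintiff's legal incapacity (10 January 2007 to 29 March 2007), pushing the deadline to 2 January 2009.
No stated provision tolls the period for a pending arbitration, so the interval from 20 August 2008 to 11 October 2008 has no effect on the deadline.
None of the other events listed affects the running of the period under the stated rules.
The 15 March 2009 filing falls after the 2 January 2009 deadline; the claim is time-barred.

TIME-BARRED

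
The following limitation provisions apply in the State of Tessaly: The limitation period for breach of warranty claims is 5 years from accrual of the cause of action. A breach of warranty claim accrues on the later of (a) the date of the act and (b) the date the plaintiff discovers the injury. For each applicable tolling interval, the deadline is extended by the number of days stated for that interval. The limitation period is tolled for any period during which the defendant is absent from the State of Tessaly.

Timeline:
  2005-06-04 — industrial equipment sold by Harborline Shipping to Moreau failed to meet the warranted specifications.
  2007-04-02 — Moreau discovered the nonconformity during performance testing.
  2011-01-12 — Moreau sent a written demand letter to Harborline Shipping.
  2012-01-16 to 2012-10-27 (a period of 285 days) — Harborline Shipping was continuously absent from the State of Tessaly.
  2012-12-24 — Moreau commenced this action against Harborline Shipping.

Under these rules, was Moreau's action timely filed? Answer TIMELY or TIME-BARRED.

TIMELY

Because discovery on 2007-04-02 post-dates the 2005-06-04 act, accrual under the later-of rule falls on 2007-04-02.
5 years from 2007-04-02 is 2012-04-02.
The period was tolled for 285 days by the defendant's absence from the jurisdiction (2012-01-16 to 2012-10-27), pushing the deadline to 2013-01-12.
The other events in the timeline have no effect on the limitation period under the stated rules.
The 2012-12-24 filing precedes the 2013-01-12 deadline; the claim is timely.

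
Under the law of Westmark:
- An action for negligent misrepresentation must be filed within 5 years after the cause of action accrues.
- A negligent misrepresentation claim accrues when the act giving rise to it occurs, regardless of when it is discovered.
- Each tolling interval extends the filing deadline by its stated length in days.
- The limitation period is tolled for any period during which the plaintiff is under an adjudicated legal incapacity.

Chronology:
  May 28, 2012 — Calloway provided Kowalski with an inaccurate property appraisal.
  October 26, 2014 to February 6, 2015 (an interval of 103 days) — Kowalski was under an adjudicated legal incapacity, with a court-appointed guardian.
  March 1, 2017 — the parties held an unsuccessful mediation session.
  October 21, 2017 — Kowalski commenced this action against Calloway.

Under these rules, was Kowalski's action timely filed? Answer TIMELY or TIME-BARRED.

TIME-BARRED

The limitation period began to run on May 28, 2012.
The untolled deadline — 5 years after May 28, 2012 — is May 28, 2017.
The period was tolled for 103 days by the plaintiff's legal incapacity (October 26, 2014 to February 6, 2015), pushing the deadline to September 8, 2017.
The other events in the timeline have no effect on the limitation period under the stated rules.
Kowalski filed on October 21, 2017, after the September 8, 2017 deadline, so the action is time-barred.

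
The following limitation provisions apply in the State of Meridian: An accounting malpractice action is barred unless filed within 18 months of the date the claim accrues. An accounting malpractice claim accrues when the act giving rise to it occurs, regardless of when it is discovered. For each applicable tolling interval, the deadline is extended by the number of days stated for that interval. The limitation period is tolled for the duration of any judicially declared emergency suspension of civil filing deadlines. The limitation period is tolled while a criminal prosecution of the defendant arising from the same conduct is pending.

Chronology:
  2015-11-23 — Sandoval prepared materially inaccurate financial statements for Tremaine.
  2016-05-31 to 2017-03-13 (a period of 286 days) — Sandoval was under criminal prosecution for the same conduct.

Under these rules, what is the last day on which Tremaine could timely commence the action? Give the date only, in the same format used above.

2018-03-05

The claim accrued on 2015-11-23, the date of the act.
18 months from 2015-11-23 is 2017-05-23.
The period was tolled for 286 days by the pending criminal prosecution (2016-05-31 to 2017-03-13), pushing the deadline to 2018-03-05.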